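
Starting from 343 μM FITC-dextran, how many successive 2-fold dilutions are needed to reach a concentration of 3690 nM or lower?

7

Need 2ⁿ ≥ 93.0, so n ≥ log(93.0)/log(2) = 6.54.
Minimum whole steps: n = 7.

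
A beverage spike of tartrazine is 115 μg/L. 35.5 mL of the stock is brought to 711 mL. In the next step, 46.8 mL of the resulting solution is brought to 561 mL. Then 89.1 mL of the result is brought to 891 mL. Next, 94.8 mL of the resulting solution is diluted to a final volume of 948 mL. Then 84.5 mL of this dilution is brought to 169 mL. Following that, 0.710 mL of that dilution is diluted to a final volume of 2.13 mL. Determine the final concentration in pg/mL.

Overall dilution factor = 20.03 × 11.99 × 10 × 10 × 2 × 3 = 1.44 × 10⁵.
115 μg/L / 1.44 × 10⁵ = 7.98 × 10⁻⁴ μg/L = 0.798 pg/mL.

0.798 pg/mL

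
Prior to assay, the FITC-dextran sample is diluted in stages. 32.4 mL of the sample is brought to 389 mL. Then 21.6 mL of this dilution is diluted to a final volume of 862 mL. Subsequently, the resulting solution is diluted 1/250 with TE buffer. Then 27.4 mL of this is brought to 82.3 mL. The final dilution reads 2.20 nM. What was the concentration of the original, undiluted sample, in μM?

Overall dilution factor = 12.01 × 39.91 × 250 × 3.004 = 3.60 × 10⁵.
Original = 2.20 nM × 3.60 × 10⁵ = 7.92 × 10⁵ nM = 792 μM.

792 μM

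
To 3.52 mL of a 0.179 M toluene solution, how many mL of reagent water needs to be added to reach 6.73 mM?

90.1 mL

6.73 mM = 6.73 × 10⁻³ M.
V₂ = C₁V₁/C₂ = 0.179 × 3.52 / 6.73 × 10⁻³ = 93.6 mL.
Diluent to add = V₂ − V₁ = 93.6 − 3.52 = 90.1 mL.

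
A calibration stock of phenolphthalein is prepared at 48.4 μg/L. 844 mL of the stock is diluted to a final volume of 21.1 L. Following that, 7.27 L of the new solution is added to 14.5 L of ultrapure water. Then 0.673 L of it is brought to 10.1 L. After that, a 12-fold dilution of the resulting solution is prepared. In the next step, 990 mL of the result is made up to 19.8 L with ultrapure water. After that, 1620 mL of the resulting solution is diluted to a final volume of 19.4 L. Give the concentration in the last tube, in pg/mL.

0.0150 pg/mL

Overall dilution factor = 25 × 2.994 × 15.01 × 12 × 20 × 11.98 = 3.23 × 10⁶.
48.4 μg/L / 3.23 × 10⁶ = 1.50 × 10⁻⁵ μg/L = 0.0150 pg/mL.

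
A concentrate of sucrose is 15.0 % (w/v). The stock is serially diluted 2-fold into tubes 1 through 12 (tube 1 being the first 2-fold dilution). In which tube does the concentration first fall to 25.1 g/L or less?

Tube n has concentration 15.0 % (w/v) / 2ⁿ.
Need 2ⁿ ≥ 15.0 % (w/v) / 25.1 g/L = 5.98, so n ≥ 2.58.
First such tube: n = 3.

tube 3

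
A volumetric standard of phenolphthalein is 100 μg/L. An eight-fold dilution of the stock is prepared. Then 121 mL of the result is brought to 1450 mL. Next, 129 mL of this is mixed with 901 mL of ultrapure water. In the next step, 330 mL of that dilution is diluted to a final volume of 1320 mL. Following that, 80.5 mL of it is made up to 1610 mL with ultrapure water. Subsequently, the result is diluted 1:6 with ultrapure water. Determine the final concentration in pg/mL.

Overall dilution factor = 8 × 11.98 × 7.984 × 4 × 20 × 6 = 3.67 × 10⁵.
100 μg/L / 3.67 × 10⁵ = 2.72 × 10⁻⁴ μg/L = 0.272 pg/mL.

0.272 pg/mL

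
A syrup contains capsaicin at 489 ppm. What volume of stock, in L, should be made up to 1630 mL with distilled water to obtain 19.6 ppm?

0.0653 L

V₁ = C₂V₂/C₁ = 19.6 × 1630 / 489 = 65.3 mL = 0.0653 L.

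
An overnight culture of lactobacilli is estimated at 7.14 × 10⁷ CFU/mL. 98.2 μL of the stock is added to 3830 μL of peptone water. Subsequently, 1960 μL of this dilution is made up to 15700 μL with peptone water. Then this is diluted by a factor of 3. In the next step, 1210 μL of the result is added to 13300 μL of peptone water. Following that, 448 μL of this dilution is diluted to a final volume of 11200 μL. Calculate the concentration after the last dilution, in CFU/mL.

248 CFU/mL

Overall dilution factor = 40.00 × 8.010 × 3 × 11.99 × 25 = 2.88 × 10⁵.
7.14 × 10⁷ CFU/mL / 2.88 × 10⁵ = 248 CFU/mL.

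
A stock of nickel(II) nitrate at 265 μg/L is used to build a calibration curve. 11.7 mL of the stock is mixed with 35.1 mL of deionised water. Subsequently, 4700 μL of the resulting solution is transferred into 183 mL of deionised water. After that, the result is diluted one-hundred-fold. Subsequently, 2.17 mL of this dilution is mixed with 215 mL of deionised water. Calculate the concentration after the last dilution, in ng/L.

Overall dilution factor = 4 × 39.94 × 100 × 100.1 = 1.60 × 10⁶.
265 μg/L / 1.60 × 10⁶ = 1.66 × 10⁻⁴ μg/L = 0.166 ng/L.

0.166 ng/L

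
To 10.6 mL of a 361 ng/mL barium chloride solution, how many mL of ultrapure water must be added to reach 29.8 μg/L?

29.8 μg/L = 29.8 ng/mL.
V₂ = C₁V₁/C₂ = 361 × 10.6 / 29.8 = 128 mL.
Diluent to add = V₂ − V₁ = 128 − 10.6 = 118 mL.

118 mL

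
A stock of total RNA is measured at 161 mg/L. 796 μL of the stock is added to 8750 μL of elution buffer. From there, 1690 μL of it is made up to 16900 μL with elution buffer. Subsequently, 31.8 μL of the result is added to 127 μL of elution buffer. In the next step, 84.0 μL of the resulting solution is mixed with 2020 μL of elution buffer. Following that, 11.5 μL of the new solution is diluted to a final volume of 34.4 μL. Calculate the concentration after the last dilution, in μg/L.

Overall dilution factor = 11.99 × 10 × 4.994 × 25.05 × 2.991 = 4.49 × 10⁴.
161 mg/L / 4.49 × 10⁴ = 3.59 × 10⁻³ mg/L = 3.59 μg/L.

3.59 μg/L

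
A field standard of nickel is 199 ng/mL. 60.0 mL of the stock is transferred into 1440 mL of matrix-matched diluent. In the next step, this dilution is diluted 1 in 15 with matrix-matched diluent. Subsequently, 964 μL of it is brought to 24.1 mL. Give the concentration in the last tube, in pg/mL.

Overall dilution factor = 25 × 15 × 25 = 9375.
199 ng/mL / 9375 = 0.0212 ng/mL = 21.2 pg/mL.

21.2 pg/mL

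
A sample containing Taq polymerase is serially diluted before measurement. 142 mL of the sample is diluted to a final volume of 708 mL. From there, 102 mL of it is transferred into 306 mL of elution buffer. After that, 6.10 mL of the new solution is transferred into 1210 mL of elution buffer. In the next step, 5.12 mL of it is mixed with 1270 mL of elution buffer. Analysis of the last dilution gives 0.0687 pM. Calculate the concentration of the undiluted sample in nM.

Overall dilution factor = 4.986 × 4 × 199.4 × 249.0 = 9.90 × 10⁵.
Original = 0.0687 pM × 9.90 × 10⁵ = 6.80 × 10⁴ pM = 68.0 nM.

68.0 nM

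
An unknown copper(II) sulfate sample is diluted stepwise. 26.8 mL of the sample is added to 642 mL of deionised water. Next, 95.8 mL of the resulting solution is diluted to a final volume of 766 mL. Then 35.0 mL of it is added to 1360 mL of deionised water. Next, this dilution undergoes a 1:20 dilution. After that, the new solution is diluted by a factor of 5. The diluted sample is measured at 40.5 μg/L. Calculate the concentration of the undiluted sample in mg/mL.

Overall dilution factor = 24.96 × 7.996 × 39.86 × 20 × 5 = 7.95 × 10⁵.
Original = 40.5 μg/L × 7.95 × 10⁵ = 3.22 × 10⁷ μg/L = 32.2 mg/mL.

32.2 mg/mL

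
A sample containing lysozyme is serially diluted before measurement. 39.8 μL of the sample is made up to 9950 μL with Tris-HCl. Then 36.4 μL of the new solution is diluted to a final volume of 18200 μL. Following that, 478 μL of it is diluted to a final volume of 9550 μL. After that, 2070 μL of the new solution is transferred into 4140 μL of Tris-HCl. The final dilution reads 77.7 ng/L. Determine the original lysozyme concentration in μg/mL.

Overall dilution factor = 250 × 500 × 19.98 × 3 = 7.49 × 10⁶.
Original = 77.7 ng/L × 7.49 × 10⁶ = 5.82 × 10⁸ ng/L = 582 μg/mL.

582 μg/mL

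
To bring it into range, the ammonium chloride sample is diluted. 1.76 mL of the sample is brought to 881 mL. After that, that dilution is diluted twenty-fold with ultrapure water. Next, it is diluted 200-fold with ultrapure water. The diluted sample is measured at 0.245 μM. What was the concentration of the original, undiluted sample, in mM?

Overall dilution factor = 500.6 × 20 × 200 = 2.00 × 10⁶.
Original = 0.245 μM × 2.00 × 10⁶ = 4.91 × 10⁵ μM = 491 mM.

491 mM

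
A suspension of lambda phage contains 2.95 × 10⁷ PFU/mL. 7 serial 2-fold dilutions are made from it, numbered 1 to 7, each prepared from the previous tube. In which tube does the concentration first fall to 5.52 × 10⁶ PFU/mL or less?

Tube n has concentration 2.95 × 10⁷ PFU/mL / 2ⁿ.
Need 2ⁿ ≥ 2.95 × 10⁷ PFU/mL / 5.52 × 10⁶ PFU/mL = 5.34, so n ≥ 2.42.
First such tube: n = 3.

tube 3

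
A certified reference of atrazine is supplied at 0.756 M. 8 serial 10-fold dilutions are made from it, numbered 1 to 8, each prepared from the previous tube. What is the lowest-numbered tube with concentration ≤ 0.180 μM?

tube 7

Tube n has concentration 0.756 M / 10ⁿ.
Need 10ⁿ ≥ 0.756 M / 0.180 μM = 4.20 × 10⁶, so n ≥ 6.62.
First such tube: n = 7.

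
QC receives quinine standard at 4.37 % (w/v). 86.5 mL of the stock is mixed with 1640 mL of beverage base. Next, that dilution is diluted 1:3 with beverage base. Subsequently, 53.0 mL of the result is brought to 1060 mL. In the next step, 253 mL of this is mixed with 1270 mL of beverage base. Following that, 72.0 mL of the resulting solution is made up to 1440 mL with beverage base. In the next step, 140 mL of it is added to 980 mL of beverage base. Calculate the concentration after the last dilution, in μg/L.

37.9 μg/L

Overall dilution factor = 19.96 × 3 × 20 × 6.020 × 20 × 8 = 1.15 × 10⁶.
4.37 % (w/v) / 1.15 × 10⁶ = 3.79 × 10⁻⁶ % (w/v) = 37.9 μg/L.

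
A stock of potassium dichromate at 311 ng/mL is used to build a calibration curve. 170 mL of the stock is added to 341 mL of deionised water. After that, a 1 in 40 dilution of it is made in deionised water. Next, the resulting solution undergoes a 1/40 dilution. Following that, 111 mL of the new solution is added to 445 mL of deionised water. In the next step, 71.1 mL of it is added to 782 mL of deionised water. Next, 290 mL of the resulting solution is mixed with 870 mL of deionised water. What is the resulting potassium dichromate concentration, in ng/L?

Overall dilution factor = 3.006 × 40 × 40 × 5.009 × 12.00 × 4 = 1.16 × 10⁶.
311 ng/mL / 1.16 × 10⁶ = 2.69 × 10⁻⁴ ng/mL = 0.269 ng/L.

0.269 ng/L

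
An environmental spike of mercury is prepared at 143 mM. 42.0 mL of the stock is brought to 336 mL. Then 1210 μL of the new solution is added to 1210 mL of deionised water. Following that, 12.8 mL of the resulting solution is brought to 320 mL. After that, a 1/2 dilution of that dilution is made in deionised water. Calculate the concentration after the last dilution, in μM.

0.357 μM

Overall dilution factor = 8 × 1001 × 25 × 2 = 4.00 × 10⁵.
143 mM / 4.00 × 10⁵ = 3.57 × 10⁻⁴ mM = 0.357 μM.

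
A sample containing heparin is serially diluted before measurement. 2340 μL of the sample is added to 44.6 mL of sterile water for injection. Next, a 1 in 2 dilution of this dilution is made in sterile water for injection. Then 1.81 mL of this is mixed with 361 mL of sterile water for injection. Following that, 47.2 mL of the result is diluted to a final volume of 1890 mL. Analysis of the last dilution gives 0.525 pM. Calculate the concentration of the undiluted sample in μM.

Overall dilution factor = 20.06 × 2 × 200.4 × 40.04 = 3.22 × 10⁵.
Original = 0.525 pM × 3.22 × 10⁵ = 1.69 × 10⁵ pM = 0.169 μM.

0.169 μM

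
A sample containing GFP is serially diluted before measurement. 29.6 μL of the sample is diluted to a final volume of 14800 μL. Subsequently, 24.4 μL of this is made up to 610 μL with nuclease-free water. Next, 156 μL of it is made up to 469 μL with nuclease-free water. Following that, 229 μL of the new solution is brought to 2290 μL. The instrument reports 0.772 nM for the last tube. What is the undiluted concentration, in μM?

290 μM

Overall dilution factor = 500 × 25 × 3.006 × 10 = 3.76 × 10⁵.
Original = 0.772 nM × 3.76 × 10⁵ = 2.90 × 10⁵ nM = 290 μM.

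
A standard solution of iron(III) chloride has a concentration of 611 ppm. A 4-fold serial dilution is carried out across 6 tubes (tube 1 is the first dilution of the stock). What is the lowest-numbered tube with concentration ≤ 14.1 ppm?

Tube n has concentration 611 ppm / 4ⁿ.
Need 4ⁿ ≥ 611 ppm / 14.1 ppm = 43.3, so n ≥ 2.72.
First such tube: n = 3.

tube 3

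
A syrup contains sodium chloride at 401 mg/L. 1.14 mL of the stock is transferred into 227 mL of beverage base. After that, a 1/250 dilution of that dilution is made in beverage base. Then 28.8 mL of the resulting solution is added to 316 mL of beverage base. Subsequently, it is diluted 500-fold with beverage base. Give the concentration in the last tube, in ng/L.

1.34 ng/L

Overall dilution factor = 200.1 × 250 × 11.97 × 500 = 2.99 × 10⁸.
401 mg/L / 2.99 × 10⁸ = 1.34 × 10⁻⁶ mg/L = 1.34 ng/L.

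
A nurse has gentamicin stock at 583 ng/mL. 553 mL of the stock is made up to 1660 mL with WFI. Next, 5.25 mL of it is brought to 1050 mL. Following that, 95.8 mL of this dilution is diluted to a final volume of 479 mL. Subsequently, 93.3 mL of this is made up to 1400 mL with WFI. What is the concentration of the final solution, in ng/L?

12.9 ng/L

Overall dilution factor = 3.002 × 200 × 5 × 15.01 = 4.50 × 10⁴.
583 ng/mL / 4.50 × 10⁴ = 0.0129 ng/mL = 12.9 ng/L.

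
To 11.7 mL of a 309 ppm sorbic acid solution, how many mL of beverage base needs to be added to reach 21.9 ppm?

153 mL

V₂ = C₁V₁/C₂ = 309 × 11.7 / 21.9 = 165 mL.
Diluent to add = V₂ − V₁ = 165 − 11.7 = 153 mL.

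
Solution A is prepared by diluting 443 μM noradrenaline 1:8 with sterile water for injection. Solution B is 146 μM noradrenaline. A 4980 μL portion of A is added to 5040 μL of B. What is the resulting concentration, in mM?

C_A = 443 μM / 8 = 55.4 μM.
C_mix = (C_A·V_A + C_B·V_B)/(V_A + V_B) = (55.4×4980 + 146×5040) / 10020 = 101 μM = 0.101 mM.

0.101 mM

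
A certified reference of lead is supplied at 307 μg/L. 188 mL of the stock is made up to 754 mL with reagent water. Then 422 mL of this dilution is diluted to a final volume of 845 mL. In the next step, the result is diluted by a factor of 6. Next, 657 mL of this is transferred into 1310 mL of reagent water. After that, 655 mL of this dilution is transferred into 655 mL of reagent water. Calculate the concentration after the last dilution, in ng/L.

Overall dilution factor = 4.011 × 2.002 × 6 × 2.994 × 2 = 289.
307 μg/L / 289 = 1.06 μg/L = 1060 ng/L.

1060 ng/L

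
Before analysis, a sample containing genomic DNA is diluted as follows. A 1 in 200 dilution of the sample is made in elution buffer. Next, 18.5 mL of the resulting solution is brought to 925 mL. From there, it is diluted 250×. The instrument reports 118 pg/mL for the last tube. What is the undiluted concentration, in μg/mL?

Overall dilution factor = 200 × 50 × 250 = 2.50 × 10⁶.
Original = 118 pg/mL × 2.50 × 10⁶ = 2.95 × 10⁸ pg/mL = 295 μg/mL.

295 μg/mL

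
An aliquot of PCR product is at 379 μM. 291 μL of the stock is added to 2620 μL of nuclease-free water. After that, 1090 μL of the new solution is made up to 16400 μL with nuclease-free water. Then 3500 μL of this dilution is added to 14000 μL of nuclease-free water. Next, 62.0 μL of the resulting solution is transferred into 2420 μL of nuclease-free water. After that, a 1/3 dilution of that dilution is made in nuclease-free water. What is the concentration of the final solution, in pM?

4190 pM

Overall dilution factor = 10.00 × 15.05 × 5 × 40.03 × 3 = 9.04 × 10⁴.
379 μM / 9.04 × 10⁴ = 4.19 × 10⁻³ μM = 4190 pM.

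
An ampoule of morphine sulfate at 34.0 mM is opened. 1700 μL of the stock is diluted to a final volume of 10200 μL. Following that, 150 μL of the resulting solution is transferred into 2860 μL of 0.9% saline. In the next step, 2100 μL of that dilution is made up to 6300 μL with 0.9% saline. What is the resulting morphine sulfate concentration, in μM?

Overall dilution factor = 6 × 20.07 × 3 = 361.
34.0 mM / 361 = 0.0941 mM = 94.1 μM.

94.1 μM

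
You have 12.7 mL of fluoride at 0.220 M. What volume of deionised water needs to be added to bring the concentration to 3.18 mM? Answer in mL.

3.18 mM = 3.18 × 10⁻³ M.
V₂ = C₁V₁/C₂ = 0.220 × 12.7 / 3.18 × 10⁻³ = 879 mL.
Diluent to add = V₂ − V₁ = 879 − 12.7 = 866 mL.

866 mL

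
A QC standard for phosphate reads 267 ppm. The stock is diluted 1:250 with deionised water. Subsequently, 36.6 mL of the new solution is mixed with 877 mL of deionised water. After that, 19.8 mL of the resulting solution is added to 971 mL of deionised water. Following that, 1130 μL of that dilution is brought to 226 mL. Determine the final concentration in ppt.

Overall dilution factor = 250 × 24.96 × 50.04 × 200 = 6.25 × 10⁷.
267 ppm / 6.25 × 10⁷ = 4.28 × 10⁻⁶ ppm = 4.28 ppt.

4.28 ppt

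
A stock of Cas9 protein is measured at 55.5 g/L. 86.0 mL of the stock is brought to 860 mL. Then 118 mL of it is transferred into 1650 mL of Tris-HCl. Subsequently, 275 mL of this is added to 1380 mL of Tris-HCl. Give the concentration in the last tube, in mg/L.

Overall dilution factor = 10 × 14.98 × 6.018 = 902.
55.5 g/L / 902 = 0.0615 g/L = 61.5 mg/L.

61.5 mg/L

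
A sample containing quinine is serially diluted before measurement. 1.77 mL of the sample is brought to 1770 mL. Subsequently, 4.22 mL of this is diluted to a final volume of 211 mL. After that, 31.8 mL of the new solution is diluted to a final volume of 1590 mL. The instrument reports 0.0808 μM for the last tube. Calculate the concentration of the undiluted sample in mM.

202 mM

Overall dilution factor = 1000 × 50 × 50 = 2.50 × 10⁶.
Original = 0.0808 μM × 2.50 × 10⁶ = 2.02 × 10⁵ μM = 202 mM.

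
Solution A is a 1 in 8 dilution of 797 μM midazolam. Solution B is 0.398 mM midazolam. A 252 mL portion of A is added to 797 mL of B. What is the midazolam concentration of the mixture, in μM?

326 μM

C_A = 797 μM / 8 = 99.6 μM.
C_B = 0.398 mM = 398 μM.
C_mix = (C_A·V_A + C_B·V_B)/(V_A + V_B) = (99.6×252 + 398×797) / 1049 = 326 μM.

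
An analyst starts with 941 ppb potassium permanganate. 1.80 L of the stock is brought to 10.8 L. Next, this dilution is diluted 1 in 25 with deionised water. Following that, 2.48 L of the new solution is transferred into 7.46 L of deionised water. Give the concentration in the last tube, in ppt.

Overall dilution factor = 6 × 25 × 4.008 = 601.
941 ppb / 601 = 1.57 ppb = 1570 ppt.

1570 ppt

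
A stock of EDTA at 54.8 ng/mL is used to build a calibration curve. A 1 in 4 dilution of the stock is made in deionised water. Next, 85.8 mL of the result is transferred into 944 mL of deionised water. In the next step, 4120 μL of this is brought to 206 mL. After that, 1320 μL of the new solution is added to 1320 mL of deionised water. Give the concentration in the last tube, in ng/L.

0.0228 ng/L

Overall dilution factor = 4 × 12.00 × 50 × 1001 = 2.40 × 10⁶.
54.8 ng/mL / 2.40 × 10⁶ = 2.28 × 10⁻⁵ ng/mL = 0.0228 ng/L.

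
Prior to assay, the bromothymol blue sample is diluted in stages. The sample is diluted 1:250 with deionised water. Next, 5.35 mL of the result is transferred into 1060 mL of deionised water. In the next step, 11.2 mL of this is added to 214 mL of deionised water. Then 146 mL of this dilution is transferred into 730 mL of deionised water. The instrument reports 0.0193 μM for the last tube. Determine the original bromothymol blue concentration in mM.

Overall dilution factor = 250 × 199.1 × 20.11 × 6 = 6.01 × 10⁶.
Original = 0.0193 μM × 6.01 × 10⁶ = 1.16 × 10⁵ μM = 116 mM.

116 mM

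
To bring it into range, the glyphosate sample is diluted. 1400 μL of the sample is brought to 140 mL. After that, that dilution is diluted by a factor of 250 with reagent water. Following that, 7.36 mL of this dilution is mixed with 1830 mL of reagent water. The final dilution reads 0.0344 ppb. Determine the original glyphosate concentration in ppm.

Overall dilution factor = 100 × 250 × 249.6 = 6.24 × 10⁶.
Original = 0.0344 ppb × 6.24 × 10⁶ = 2.15 × 10⁵ ppb = 215 ppm.

215 ppm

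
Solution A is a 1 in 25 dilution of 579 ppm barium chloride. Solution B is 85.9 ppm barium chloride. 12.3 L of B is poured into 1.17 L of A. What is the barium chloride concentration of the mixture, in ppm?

80.5 ppm

C_A = 579 ppm / 25 = 23.2 ppm.
C_mix = (C_A·V_A + C_B·V_B)/(V_A + V_B) = (23.2×1.17 + 85.9×12.3) / 13.47 = 80.5 ppm.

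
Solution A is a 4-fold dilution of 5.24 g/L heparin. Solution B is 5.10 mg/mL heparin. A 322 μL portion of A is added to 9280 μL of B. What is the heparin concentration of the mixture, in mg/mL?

4.97 mg/mL

C_A = 5.24 g/L / 4 = 1.31 g/L.
C_B = 5.10 mg/mL = 5.10 g/L.
C_mix = (C_A·V_A + C_B·V_B)/(V_A + V_B) = (1.31×322 + 5.10×9280) / 9602 = 4.97 g/L = 4.97 mg/mL.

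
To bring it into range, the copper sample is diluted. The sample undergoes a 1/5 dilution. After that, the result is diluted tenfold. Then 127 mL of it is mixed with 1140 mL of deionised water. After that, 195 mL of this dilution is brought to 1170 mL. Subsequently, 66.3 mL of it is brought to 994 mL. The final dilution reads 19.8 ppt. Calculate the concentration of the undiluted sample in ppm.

Overall dilution factor = 5 × 10 × 9.976 × 6 × 14.99 = 4.49 × 10⁴.
Original = 19.8 ppt × 4.49 × 10⁴ = 8.88 × 10⁵ ppt = 0.888 ppm.

0.888 ppm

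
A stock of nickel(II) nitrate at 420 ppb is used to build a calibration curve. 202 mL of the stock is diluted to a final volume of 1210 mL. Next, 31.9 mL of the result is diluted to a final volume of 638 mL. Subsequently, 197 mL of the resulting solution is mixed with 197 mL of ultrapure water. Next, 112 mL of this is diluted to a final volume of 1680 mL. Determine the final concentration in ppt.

Overall dilution factor = 5.990 × 20 × 2 × 15 = 3594.
420 ppb / 3594 = 0.117 ppb = 117 ppt.

117 ppt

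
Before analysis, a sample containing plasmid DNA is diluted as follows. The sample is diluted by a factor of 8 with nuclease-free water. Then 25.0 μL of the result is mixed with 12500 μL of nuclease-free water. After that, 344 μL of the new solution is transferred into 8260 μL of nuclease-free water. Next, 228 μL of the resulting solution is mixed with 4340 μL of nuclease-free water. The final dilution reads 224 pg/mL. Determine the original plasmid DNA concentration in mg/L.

Overall dilution factor = 8 × 501 × 25.01 × 20.04 = 2.01 × 10⁶.
Original = 224 pg/mL × 2.01 × 10⁶ = 4.50 × 10⁸ pg/mL = 450 mg/L.

450 mg/L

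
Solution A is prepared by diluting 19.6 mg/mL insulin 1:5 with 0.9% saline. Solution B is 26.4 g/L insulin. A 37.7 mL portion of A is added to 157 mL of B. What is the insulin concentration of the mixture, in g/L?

C_A = 19.6 mg/mL / 5 = 3.92 mg/mL.
C_B = 26.4 g/L = 26.4 mg/mL.
C_mix = (C_A·V_A + C_B·V_B)/(V_A + V_B) = (3.92×37.7 + 26.4×157) / 194.7 = 22.0 mg/mL = 22.0 g/L.

22.0 g/L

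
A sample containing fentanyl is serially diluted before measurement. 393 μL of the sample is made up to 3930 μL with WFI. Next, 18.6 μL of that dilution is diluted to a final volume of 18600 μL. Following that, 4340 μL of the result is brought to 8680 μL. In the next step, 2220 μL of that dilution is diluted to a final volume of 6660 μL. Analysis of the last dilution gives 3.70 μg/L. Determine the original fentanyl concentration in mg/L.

Overall dilution factor = 10 × 1000 × 2 × 3 = 6.00 × 10⁴.
Original = 3.70 μg/L × 6.00 × 10⁴ = 2.22 × 10⁵ μg/L = 222 mg/L.

222 mg/L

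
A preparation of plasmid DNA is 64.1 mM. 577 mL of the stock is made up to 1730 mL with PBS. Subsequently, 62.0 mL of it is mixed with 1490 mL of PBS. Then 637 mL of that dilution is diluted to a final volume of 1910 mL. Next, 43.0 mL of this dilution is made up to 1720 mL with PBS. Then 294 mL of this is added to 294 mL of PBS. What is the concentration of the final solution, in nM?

Overall dilution factor = 2.998 × 25.03 × 2.998 × 40 × 2 = 1.80 × 10⁴.
64.1 mM / 1.80 × 10⁴ = 3.56 × 10⁻³ mM = 3560 nM.

3560 nM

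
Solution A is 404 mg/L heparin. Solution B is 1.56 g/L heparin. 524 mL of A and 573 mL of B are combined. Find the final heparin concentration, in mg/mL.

C_B = 1.56 g/L = 1560 mg/L.
C_mix = (C_A·V_A + C_B·V_B)/(V_A + V_B) = (404×524 + 1560×573) / 1097 = 1008 mg/L = 1.01 mg/mL.

1.01 mg/mL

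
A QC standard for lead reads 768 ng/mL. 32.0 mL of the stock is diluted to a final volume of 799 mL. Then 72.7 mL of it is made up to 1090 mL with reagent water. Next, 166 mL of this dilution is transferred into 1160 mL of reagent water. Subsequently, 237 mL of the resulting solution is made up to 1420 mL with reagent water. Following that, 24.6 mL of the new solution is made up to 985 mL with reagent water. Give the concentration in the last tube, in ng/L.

1.07 ng/L

Overall dilution factor = 24.97 × 14.99 × 7.988 × 5.992 × 40.04 = 7.17 × 10⁵.
768 ng/mL / 7.17 × 10⁵ = 1.07 × 10⁻³ ng/mL = 1.07 ng/L.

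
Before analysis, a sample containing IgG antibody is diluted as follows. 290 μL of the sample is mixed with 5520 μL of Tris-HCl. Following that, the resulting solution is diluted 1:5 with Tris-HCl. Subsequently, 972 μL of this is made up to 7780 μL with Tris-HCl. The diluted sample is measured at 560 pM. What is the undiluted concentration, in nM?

Overall dilution factor = 20.03 × 5 × 8.004 = 802.
Original = 560 pM × 802 = 4.49 × 10⁵ pM = 449 nM.

449 nM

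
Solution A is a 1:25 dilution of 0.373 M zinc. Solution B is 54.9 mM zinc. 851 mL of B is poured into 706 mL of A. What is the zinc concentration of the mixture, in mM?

36.8 mM

C_A = 0.373 M / 25 = 0.0149 M.
C_B = 54.9 mM = 0.0549 M.
C_mix = (C_A·V_A + C_B·V_B)/(V_A + V_B) = (0.0149×706 + 0.0549×851) / 1557 = 0.0368 M = 36.8 mM.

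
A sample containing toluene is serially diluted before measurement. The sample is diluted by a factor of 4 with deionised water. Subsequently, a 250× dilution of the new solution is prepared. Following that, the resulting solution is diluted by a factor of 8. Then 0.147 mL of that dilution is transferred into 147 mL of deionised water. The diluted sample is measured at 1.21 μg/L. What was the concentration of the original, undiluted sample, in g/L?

Overall dilution factor = 4 × 250 × 8 × 1001 = 8.01 × 10⁶.
Original = 1.21 μg/L × 8.01 × 10⁶ = 9.69 × 10⁶ μg/L = 9.69 g/L.

9.69 g/L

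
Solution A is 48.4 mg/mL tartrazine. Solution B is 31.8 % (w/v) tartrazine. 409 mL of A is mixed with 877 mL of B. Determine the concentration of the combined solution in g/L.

232 g/L

C_B = 31.8 % (w/v) = 318 mg/mL.
C_mix = (C_A·V_A + C_B·V_B)/(V_A + V_B) = (48.4×409 + 318×877) / 1286 = 232 mg/mL = 232 g/L.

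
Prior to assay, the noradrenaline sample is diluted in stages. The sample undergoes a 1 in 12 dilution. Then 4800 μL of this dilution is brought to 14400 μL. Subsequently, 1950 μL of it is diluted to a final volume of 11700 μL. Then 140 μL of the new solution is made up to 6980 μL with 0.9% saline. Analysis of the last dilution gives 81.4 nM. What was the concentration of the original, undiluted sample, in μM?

877 μM

Overall dilution factor = 12 × 3 × 6 × 49.86 = 1.08 × 10⁴.
Original = 81.4 nM × 1.08 × 10⁴ = 8.77 × 10⁵ nM = 877 μM.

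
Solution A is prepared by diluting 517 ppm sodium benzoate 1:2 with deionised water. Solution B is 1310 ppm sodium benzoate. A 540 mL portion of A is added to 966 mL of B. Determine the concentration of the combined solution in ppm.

C_A = 517 ppm / 2 = 258 ppm.
C_mix = (C_A·V_A + C_B·V_B)/(V_A + V_B) = (258×540 + 1310×966) / 1506 = 933 ppm.

933 ppm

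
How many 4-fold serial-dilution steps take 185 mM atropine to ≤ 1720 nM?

9

Need 4ⁿ ≥ 1.08 × 10⁵, so n ≥ log(1.08 × 10⁵)/log(4) = 8.36.
Minimum whole steps: n = 9.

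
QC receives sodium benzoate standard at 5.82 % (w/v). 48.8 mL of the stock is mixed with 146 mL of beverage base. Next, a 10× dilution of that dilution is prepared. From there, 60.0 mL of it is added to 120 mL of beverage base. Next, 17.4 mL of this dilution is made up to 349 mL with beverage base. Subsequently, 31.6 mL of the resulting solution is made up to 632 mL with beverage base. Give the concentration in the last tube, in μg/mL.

1.21 μg/mL

Overall dilution factor = 3.992 × 10 × 3 × 20.06 × 20 = 4.80 × 10⁴.
5.82 % (w/v) / 4.80 × 10⁴ = 1.21 × 10⁻⁴ % (w/v) = 1.21 μg/mL.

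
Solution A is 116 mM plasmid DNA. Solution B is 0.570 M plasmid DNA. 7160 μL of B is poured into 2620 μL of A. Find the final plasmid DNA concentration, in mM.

448 mM

C_B = 0.570 M = 570 mM.
C_mix = (C_A·V_A + C_B·V_B)/(V_A + V_B) = (116×2620 + 570×7160) / 9780 = 448 mM.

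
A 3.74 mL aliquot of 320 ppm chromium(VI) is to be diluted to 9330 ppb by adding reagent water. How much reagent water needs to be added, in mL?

9330 ppb = 9.33 ppm.
V₂ = C₁V₁/C₂ = 320 × 3.74 / 9.33 = 128 mL.
Diluent to add = V₂ − V₁ = 128 − 3.74 = 125 mL.

125 mL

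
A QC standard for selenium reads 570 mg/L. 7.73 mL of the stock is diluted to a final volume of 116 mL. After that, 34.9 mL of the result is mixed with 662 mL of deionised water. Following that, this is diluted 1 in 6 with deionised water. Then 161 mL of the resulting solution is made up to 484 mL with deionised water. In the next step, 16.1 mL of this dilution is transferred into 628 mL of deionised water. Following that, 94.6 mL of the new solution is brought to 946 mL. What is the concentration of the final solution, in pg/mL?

Overall dilution factor = 15.01 × 19.97 × 6 × 3.006 × 40.01 × 10 = 2.16 × 10⁶.
570 mg/L / 2.16 × 10⁶ = 2.64 × 10⁻⁴ mg/L = 264 pg/mL.

264 pg/mL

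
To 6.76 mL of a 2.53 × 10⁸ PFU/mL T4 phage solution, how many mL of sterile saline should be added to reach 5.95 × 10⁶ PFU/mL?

V₂ = C₁V₁/C₂ = 2.53 × 10⁸ × 6.76 / 5.95 × 10⁶ = 287 mL.
Diluent to add = V₂ − V₁ = 287 − 6.76 = 281 mL.

281 mL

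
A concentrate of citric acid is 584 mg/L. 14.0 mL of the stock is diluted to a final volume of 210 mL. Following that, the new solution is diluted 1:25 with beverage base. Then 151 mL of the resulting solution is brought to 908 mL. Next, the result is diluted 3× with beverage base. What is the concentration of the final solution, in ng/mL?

Overall dilution factor = 15 × 25 × 6.013 × 3 = 6765.
584 mg/L / 6765 = 0.0863 mg/L = 86.3 ng/mL.

86.3 ng/mL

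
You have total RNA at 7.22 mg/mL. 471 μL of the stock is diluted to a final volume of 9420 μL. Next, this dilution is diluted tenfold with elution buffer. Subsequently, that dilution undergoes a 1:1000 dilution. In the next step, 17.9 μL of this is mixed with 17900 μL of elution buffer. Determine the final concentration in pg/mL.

Overall dilution factor = 20 × 10 × 1000 × 1001 = 2.00 × 10⁸.
7.22 mg/mL / 2.00 × 10⁸ = 3.61 × 10⁻⁸ mg/mL = 36.1 pg/mL.

36.1 pg/mL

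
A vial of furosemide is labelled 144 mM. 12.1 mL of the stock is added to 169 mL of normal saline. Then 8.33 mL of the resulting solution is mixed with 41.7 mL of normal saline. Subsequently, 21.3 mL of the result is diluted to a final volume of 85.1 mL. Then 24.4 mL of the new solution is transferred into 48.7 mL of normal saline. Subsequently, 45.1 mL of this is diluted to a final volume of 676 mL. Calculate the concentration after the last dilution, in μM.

Overall dilution factor = 14.97 × 6.006 × 3.995 × 2.996 × 14.99 = 1.61 × 10⁴.
144 mM / 1.61 × 10⁴ = 8.93 × 10⁻³ mM = 8.93 μM.

8.93 μM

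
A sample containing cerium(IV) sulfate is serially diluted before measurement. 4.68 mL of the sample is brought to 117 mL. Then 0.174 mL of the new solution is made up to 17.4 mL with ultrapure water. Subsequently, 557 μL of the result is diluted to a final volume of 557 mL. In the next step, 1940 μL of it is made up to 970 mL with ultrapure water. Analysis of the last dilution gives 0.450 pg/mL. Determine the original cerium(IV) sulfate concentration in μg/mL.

Overall dilution factor = 25 × 100 × 1000 × 500 = 1.25 × 10⁹.
Original = 0.450 pg/mL × 1.25 × 10⁹ = 5.63 × 10⁸ pg/mL = 563 μg/mL.

563 μg/mL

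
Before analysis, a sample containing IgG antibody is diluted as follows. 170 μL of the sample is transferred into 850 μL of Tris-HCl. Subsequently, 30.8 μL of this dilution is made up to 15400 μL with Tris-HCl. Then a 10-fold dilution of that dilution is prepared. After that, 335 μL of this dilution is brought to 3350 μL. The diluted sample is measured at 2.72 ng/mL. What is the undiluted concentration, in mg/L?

Overall dilution factor = 6 × 500 × 10 × 10 = 3.00 × 10⁵.
Original = 2.72 ng/mL × 3.00 × 10⁵ = 8.16 × 10⁵ ng/mL = 816 mg/L.

816 mg/L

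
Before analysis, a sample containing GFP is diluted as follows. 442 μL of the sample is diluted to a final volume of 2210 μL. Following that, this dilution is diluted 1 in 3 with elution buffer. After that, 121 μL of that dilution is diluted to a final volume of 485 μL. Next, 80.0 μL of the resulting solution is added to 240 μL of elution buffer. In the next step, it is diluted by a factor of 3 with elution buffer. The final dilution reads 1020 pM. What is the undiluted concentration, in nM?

Overall dilution factor = 5 × 3 × 4.008 × 4 × 3 = 721.
Original = 1020 pM × 721 = 7.36 × 10⁵ pM = 736 nM.

736 nM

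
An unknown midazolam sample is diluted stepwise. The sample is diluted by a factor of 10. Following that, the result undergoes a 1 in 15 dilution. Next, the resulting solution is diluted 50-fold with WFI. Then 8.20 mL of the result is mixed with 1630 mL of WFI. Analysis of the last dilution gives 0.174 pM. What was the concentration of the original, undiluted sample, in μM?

0.261 μM

Overall dilution factor = 10 × 15 × 50 × 199.8 = 1.50 × 10⁶.
Original = 0.174 pM × 1.50 × 10⁶ = 2.61 × 10⁵ pM = 0.261 μM.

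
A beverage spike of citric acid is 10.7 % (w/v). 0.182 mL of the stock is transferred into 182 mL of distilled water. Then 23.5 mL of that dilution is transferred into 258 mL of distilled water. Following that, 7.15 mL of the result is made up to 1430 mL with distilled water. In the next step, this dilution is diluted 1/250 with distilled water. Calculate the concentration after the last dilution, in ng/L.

178 ng/L

Overall dilution factor = 1001 × 11.98 × 200 × 250 = 6.00 × 10⁸.
10.7 % (w/v) / 6.00 × 10⁸ = 1.78 × 10⁻⁸ % (w/v) = 178 ng/L.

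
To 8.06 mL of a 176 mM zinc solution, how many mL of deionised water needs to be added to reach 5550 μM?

5550 μM = 5.55 mM.
V₂ = C₁V₁/C₂ = 176 × 8.06 / 5.55 = 256 mL.
Diluent to add = V₂ − V₁ = 256 − 8.06 = 248 mL.

248 mL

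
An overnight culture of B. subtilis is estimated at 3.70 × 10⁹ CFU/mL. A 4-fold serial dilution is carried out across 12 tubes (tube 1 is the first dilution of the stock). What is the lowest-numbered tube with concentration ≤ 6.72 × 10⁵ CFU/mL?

tube 7

Tube n has concentration 3.70 × 10⁹ CFU/mL / 4ⁿ.
Need 4ⁿ ≥ 3.70 × 10⁹ CFU/mL / 6.72 × 10⁵ CFU/mL = 5506, so n ≥ 6.21.
First such tube: n = 7.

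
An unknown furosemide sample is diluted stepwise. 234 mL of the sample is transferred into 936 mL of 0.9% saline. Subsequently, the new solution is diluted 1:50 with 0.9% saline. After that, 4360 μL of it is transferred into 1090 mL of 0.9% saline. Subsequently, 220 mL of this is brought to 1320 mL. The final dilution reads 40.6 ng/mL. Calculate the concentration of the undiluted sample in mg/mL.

Overall dilution factor = 5 × 50 × 251 × 6 = 3.76 × 10⁵.
Original = 40.6 ng/mL × 3.76 × 10⁵ = 1.53 × 10⁷ ng/mL = 15.3 mg/mL.

15.3 mg/mL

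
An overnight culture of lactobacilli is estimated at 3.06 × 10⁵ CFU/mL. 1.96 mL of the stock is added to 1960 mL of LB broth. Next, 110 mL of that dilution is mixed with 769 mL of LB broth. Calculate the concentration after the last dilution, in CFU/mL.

Overall dilution factor = 1001 × 7.991 = 7999.
3.06 × 10⁵ CFU/mL / 7999 = 38.3 CFU/mL.

38.3 CFU/mL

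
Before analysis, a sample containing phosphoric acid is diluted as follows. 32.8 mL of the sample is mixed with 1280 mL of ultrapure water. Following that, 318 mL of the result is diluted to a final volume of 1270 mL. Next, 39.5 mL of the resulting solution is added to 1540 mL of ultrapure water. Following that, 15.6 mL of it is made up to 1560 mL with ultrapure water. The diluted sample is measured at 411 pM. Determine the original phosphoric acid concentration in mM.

Overall dilution factor = 40.02 × 3.994 × 39.99 × 100 = 6.39 × 10⁵.
Original = 411 pM × 6.39 × 10⁵ = 2.63 × 10⁸ pM = 0.263 mM.

0.263 mM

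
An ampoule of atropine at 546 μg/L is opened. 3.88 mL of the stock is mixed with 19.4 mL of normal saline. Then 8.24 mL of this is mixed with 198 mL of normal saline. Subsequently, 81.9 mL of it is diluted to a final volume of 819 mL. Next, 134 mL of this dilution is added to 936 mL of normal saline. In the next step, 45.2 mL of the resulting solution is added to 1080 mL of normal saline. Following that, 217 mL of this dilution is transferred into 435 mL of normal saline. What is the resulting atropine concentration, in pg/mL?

0.609 pg/mL

Overall dilution factor = 6 × 25.03 × 10 × 7.985 × 24.89 × 3.005 = 8.97 × 10⁵.
546 μg/L / 8.97 × 10⁵ = 6.09 × 10⁻⁴ μg/L = 0.609 pg/mL.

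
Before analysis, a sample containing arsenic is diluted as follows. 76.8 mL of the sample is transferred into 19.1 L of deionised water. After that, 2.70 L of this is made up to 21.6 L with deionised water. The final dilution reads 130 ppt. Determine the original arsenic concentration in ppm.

Overall dilution factor = 249.7 × 8 = 1998.
Original = 130 ppt × 1998 = 2.60 × 10⁵ ppt = 0.260 ppm.

0.260 ppm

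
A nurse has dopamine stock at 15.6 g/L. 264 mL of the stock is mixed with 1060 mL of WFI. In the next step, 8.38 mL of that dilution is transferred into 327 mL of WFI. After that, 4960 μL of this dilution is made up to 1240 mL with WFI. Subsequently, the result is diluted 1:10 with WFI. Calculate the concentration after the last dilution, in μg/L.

31.1 μg/L

Overall dilution factor = 5.015 × 40.02 × 250 × 10 = 5.02 × 10⁵.
15.6 g/L / 5.02 × 10⁵ = 3.11 × 10⁻⁵ g/L = 31.1 μg/L.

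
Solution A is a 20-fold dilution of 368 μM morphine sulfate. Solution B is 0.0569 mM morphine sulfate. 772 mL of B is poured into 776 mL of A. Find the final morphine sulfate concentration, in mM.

C_A = 368 μM / 20 = 18.4 μM.
C_B = 0.0569 mM = 56.9 μM.
C_mix = (C_A·V_A + C_B·V_B)/(V_A + V_B) = (18.4×776 + 56.9×772) / 1548 = 37.6 μM = 0.0376 mM.

0.0376 mM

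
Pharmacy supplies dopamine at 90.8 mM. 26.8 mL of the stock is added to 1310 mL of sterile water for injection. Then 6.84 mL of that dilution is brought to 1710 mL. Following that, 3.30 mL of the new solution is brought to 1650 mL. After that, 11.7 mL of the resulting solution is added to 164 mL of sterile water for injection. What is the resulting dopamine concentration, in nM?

Overall dilution factor = 49.88 × 250 × 500 × 15.02 = 9.36 × 10⁷.
90.8 mM / 9.36 × 10⁷ = 9.70 × 10⁻⁷ mM = 0.970 nM.

0.970 nM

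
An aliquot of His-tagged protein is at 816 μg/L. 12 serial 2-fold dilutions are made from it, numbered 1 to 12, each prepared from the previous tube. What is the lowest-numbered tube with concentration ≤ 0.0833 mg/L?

Tube n has concentration 816 μg/L / 2ⁿ.
Need 2ⁿ ≥ 816 μg/L / 0.0833 mg/L = 9.80, so n ≥ 3.29.
First such tube: n = 4.

tube 4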